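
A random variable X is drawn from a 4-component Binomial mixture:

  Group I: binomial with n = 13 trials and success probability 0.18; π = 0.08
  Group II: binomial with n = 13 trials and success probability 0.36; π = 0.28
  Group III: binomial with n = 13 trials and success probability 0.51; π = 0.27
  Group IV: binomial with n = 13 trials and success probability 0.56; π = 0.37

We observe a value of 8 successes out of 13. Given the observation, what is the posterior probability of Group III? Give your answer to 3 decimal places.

By Bayes' theorem, P(k | x) = w_k f_k(x) / Σ_j w_j f_j(x).
Binomial probabilities:
  p_I = 0.000525809
  p_II = 0.0389851
  p_III = 0.166387
  p_IV = 0.20528
Weight by the priors:
  w_I·p_I = 0.08 × 0.000525809 = 4.20647e-05
  w_II·p_II = 0.28 × 0.0389851 = 0.0109158
  w_III·p_III = 0.27 × 0.166387 = 0.0449246
  w_IV·p_IV = 0.37 × 0.20528 = 0.0759535
Marginal: 4.20647e-05 + 0.0109158 + 0.0449246 + 0.0759535 = 0.131836
P(Group III | 8 successes out of 13) = 0.0449246 / 0.131836 ≈ 0.341

0.341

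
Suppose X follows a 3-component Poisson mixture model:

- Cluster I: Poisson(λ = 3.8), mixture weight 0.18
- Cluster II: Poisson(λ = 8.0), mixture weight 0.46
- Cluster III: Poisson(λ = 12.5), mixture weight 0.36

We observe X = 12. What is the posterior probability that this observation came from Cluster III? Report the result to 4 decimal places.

0.6472

Apply Bayes' rule: the posterior for each component is proportional to its prior times its likelihood at x.
Evaluate each component's likelihood at the observed value:
  p_I = 0.000423396
  p_II = 0.0481268
  p_III = 0.113215
Prior × likelihood for each component:
  π_I·p_I = 0.18 × 0.000423396 = 7.62114e-05
  π_II·p_II = 0.46 × 0.0481268 = 0.0221383
  π_III·p_III = 0.36 × 0.113215 = 0.0407572
Denominator: 7.62114e-05 + 0.0221383 + 0.0407572 = 0.0629718
P(Cluster III | data) ≈ 0.6472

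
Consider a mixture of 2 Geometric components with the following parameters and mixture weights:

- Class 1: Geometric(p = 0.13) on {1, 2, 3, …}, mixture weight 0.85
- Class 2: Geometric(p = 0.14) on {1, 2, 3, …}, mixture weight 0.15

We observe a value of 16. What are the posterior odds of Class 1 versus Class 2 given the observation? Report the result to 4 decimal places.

6.2583

The posterior odds equal the prior odds times the likelihood ratio: (w_i/w_j)·(f_i(x)/f_j(x)).
Component likelihoods at x = 16:
  p_1 = 0.13·(1−0.13)^15 = 0.13·0.123819 = 0.0160965
  p_2 = 0.14·(1−0.14)^15 = 0.14·0.104106 = 0.0145749
Odds = (0.85/0.15) × (0.0160965/0.0145749) = 5.66667 × 1.1044 ≈ 6.2583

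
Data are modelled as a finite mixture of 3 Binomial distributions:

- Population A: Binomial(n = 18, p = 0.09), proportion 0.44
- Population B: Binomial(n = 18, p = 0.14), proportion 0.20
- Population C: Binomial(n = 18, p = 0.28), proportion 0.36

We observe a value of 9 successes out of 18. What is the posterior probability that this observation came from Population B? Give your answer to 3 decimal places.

Apply Bayes' rule: the posterior for each component is proportional to its prior times its likelihood at x.
Binomial probabilities:
  p_A = 8.06065e-06
  p_B = 0.000258496
  p_C = 0.0267442
Unnormalised posteriors:
  π_A·p_A = 0.44 × 8.06065e-06 = 3.54669e-06
  π_B·p_B = 0.20 × 0.000258496 = 5.16991e-05
  π_C·p_C = 0.36 × 0.0267442 = 0.00962791
Marginal: 3.54669e-06 + 5.16991e-05 + 0.00962791 = 0.00968316
Responsibility of Population B: 5.16991e-05 / 0.00968316 ≈ 0.005

0.005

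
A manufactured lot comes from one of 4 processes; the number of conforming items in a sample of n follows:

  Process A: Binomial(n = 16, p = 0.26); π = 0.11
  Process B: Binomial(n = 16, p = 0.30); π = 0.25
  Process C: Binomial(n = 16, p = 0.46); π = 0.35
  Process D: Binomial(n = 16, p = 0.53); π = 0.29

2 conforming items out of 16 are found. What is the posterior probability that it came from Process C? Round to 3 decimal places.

0.048

Apply Bayes' rule: the posterior for each component is proportional to its prior times its likelihood at x.
Evaluate each component's likelihood at the observed value:
  L_A = 0.119777
  L_B = 0.0732481
  L_C = 0.00455208
  L_D = 0.000865173
Weight by the priors:
  π_A·L_A = 0.11 × 0.119777 = 0.0131754
  π_B·L_B = 0.25 × 0.0732481 = 0.018312
  π_C·L_C = 0.35 × 0.00455208 = 0.00159323
  π_D·L_D = 0.29 × 0.000865173 = 0.0002509
Marginal: 0.0131754 + 0.018312 + 0.00159323 + 0.0002509 = 0.0333316
P(Process C | 2 conforming items out of 16) ≈ 0.048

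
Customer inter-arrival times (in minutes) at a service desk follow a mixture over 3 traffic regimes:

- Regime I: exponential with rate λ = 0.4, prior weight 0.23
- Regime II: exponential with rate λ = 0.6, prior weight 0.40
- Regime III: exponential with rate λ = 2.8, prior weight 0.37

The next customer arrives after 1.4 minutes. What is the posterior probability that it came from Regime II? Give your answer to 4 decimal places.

The responsibility of component k is π_k f_k(x) divided by Σ_j π_j f_j(x).
Evaluate each component's likelihood at the observed value:
  f_I = 0.228484
  f_II = 0.259026
  f_III = 0.0555551
Unnormalised posteriors:
  π_I·f_I = 0.23 × 0.228484 = 0.0525512
  π_II·f_II = 0.40 × 0.259026 = 0.103611
  π_III·f_III = 0.37 × 0.0555551 = 0.0205554
Marginal: 0.0525512 + 0.103611 + 0.0205554 = 0.176717
So the posterior for Regime II is 0.103611 / 0.176717 ≈ 0.5863.

0.5863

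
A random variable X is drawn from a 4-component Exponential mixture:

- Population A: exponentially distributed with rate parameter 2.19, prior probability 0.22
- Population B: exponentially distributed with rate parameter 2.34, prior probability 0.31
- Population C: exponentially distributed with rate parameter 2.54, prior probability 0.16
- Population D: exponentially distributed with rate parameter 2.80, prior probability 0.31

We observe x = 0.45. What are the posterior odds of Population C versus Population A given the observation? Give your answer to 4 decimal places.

0.7206

Since P(k|x) ∝ P(Z=k) f_k(x), the posterior odds are P(Z=i) f_i(x) / (P(Z=j) f_j(x)).
Exponential densities:
  p_A = 2.19·e^(−2.19·0.45) = 2.19·e^(−0.9855) = 0.817423
  p_B = 2.34·e^(−2.34·0.45) = 2.34·e^(−1.0530) = 0.816401
  p_C = 2.54·e^(−2.54·0.45) = 2.54·e^(−1.1430) = 0.809907
  p_D = 2.80·e^(−2.80·0.45) = 2.80·e^(−1.2600) = 0.794231
Odds = (0.16/0.22) × (0.809907/0.817423) = 0.727273 × 0.990805 ≈ 0.7206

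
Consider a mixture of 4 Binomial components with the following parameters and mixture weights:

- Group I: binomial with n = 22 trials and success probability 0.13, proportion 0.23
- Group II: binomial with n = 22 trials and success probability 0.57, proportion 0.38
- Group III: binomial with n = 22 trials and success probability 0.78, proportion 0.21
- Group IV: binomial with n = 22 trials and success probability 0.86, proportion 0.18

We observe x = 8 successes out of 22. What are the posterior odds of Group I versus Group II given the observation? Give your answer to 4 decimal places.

Only the two components matter; the odds are (π_i f_i(x)) / (π_j f_j(x)).
Evaluate each component's likelihood at the observed value:
  L_I = C(22,8)·0.13^8·0.87^14 = 319770·8.15731e-08·0.142321 = 0.00371239
  L_II = C(22,8)·0.57^8·0.43^14 = 319770·0.0111429·7.38854e-06 = 0.0263266
  L_III = C(22,8)·0.78^8·0.22^14 = 319770·0.137011·6.22182e-10 = 2.72591e-05
  L_IV = C(22,8)·0.86^8·0.14^14 = 319770·0.299218·1.1112e-12 = 1.06321e-07
0.000853851 / 0.0100041 ≈ 0.0853

0.0853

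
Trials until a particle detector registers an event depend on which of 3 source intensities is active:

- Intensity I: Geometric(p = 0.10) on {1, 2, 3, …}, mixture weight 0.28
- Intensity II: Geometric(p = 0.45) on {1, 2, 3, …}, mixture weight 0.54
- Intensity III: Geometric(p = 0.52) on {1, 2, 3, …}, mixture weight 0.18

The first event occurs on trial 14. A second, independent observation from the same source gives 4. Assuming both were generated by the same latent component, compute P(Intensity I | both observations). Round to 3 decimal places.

0.985

The responsibility of component k is P(Z=k) f_k(x) divided by Σ_j P(Z=j) f_j(x).
Since both observations come from the same component, the likelihood for component k is f_k(x₁)·f_k(x₂).
  L_I = [0.10·(1−0.10)^13 = 0.10·0.254187 = 0.0254187] × [0.0729] = 0.00185302
  L_II = [0.45·(1−0.45)^13 = 0.45·0.00042142 = 0.000189639] × [0.0748688] = 1.4198e-05
  L_III = [0.52·(1−0.52)^13 = 0.52·7.18019e-05 = 3.7337e-05] × [0.0575078] = 2.14717e-06
Prior × likelihood for each component:
  P(Z=I)·L_I = 0.28 × 0.00185302 = 0.000518846
  P(Z=II)·L_II = 0.54 × 1.4198e-05 = 7.66694e-06
  P(Z=III)·L_III = 0.18 × 2.14717e-06 = 3.86491e-07
Normaliser: 0.000518846 + 7.66694e-06 + 3.86491e-07 = 0.000526899
P(Intensity I | x) ≈ 0.985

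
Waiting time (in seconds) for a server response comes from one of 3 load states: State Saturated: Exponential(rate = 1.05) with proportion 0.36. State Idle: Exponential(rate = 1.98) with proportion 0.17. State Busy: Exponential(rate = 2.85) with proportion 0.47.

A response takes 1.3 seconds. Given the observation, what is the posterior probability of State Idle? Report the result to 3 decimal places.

The responsibility of component k is w_k f_k(x) divided by Σ_j w_j f_j(x).
Exponential densities:
  L_Saturated = 1.05·e^(−1.05·1.3) = 1.05·e^(−1.3650) = 0.26815
  L_Idle = 1.98·e^(−1.98·1.3) = 1.98·e^(−2.5740) = 0.150935
  L_Busy = 2.85·e^(−2.85·1.3) = 2.85·e^(−3.7050) = 0.0701106
Multiply by the mixture weights:
  w_Saturated·L_Saturated = 0.36 × 0.26815 = 0.0965339
  w_Idle·L_Idle = 0.17 × 0.150935 = 0.025659
  w_Busy·L_Busy = 0.47 × 0.0701106 = 0.032952
Evidence: 0.0965339 + 0.025659 + 0.032952 = 0.155145
P(State Idle | 1.3 seconds) = 0.025659 / 0.155145 ≈ 0.165

0.165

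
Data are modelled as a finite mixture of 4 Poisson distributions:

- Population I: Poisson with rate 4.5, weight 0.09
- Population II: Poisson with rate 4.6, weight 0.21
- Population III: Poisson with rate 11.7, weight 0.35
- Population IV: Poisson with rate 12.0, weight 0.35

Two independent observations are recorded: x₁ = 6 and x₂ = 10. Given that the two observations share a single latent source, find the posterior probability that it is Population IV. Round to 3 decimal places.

0.371

The responsibility of component k is π_k f_k(x) divided by Σ_j π_j f_j(x).
Since both observations come from the same component, the likelihood for component k is f_k(x₁)·f_k(x₂).
  L_I = [e^(−4.5)·4.5^6/6! = 0.12812] × [0.0104241] = 0.00133553
  L_II = [e^(−4.6)·4.6^6/6! = 0.13227] × [0.0117506] = 0.00155425
  L_III = [e^(−11.7)·11.7^6/6! = 0.0295486] × [0.109863] = 0.00324629
  L_IV = [e^(−12.0)·12.0^6/6! = 0.0254813] × [0.104837] = 0.00267139
Unnormalised posteriors:
  π_I·L_I = 0.09 × 0.00133553 = 0.000120198
  π_II·L_II = 0.21 × 0.00155425 = 0.000326392
  π_III·L_III = 0.35 × 0.00324629 = 0.0011362
  π_IV·L_IV = 0.35 × 0.00267139 = 0.000934986
Denominator: 0.000120198 + 0.000326392 + 0.0011362 + 0.000934986 = 0.00251778
P(Population IV | data) ≈ 0.371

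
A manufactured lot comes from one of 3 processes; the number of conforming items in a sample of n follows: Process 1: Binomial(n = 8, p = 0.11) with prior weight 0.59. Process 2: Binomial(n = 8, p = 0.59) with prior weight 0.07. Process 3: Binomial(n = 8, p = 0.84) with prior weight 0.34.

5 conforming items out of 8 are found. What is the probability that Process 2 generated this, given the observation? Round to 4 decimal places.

0.3693

Apply Bayes' rule: the posterior for each component is proportional to its prior times its likelihood at x.
Component likelihoods at x = 5 conforming items out of 8:
  L_1 = 0.000635801
  L_2 = 0.27593
  L_3 = 0.0959278
Weight by the priors:
  π_1·L_1 = 0.59 × 0.000635801 = 0.000375123
  π_2·L_2 = 0.07 × 0.27593 = 0.0193151
  π_3·L_3 = 0.34 × 0.0959278 = 0.0326154
Sum: 0.000375123 + 0.0193151 + 0.0326154 = 0.0523057
P(Process 2 | 5 conforming items out of 8) ≈ 0.3693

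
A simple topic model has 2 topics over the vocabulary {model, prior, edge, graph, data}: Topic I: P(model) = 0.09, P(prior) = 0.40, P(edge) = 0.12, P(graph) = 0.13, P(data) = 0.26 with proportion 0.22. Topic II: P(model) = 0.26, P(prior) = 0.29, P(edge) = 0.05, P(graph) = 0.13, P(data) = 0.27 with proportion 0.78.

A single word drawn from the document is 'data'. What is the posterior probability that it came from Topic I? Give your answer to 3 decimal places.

The responsibility of component k is π_k f_k(x) divided by Σ_j π_j f_j(x).
Component likelihoods at x = 'data':
  L_I = 0.26
  L_II = 0.27
Prior × likelihood for each component:
  π_I·L_I = 0.22 × 0.26 = 0.0572
  π_II·L_II = 0.78 × 0.27 = 0.2106
Evidence: 0.0572 + 0.2106 = 0.2678
P(Topic I | x) ≈ 0.214

0.214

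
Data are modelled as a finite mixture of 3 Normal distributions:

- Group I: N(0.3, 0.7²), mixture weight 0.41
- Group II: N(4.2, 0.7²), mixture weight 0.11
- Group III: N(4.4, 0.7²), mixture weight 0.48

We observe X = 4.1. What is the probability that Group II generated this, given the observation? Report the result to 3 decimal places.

By Bayes' theorem, P(k | x) = w_k f_k(x) / Σ_j w_j f_j(x).
Component likelihoods at x = 4.1:
  L_I = 2.27309e-07
  L_II = 0.564132
  L_III = 0.51991
Prior × likelihood for each component:
  w_I·L_I = 0.41 × 2.27309e-07 = 9.31965e-08
  w_II·L_II = 0.11 × 0.564132 = 0.0620545
  w_III·L_III = 0.48 × 0.51991 = 0.249557
Sum: 9.31965e-08 + 0.0620545 + 0.249557 = 0.311611
P(Group II | the observation) = 0.0620545 / 0.311611 ≈ 0.199

0.199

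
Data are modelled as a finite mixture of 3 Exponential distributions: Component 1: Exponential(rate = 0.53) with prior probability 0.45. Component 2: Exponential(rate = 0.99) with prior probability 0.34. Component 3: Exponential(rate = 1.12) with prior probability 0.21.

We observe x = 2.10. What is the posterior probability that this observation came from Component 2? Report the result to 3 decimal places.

The responsibility of component k is π_k f_k(x) divided by Σ_j π_j f_j(x).
Component likelihoods at x = 2.10:
  L_1 = 0.53·e^(−0.53·2.10) = 0.53·e^(−1.1130) = 0.174143
  L_2 = 0.99·e^(−0.99·2.10) = 0.99·e^(−2.0790) = 0.123805
  L_3 = 1.12·e^(−1.12·2.10) = 1.12·e^(−2.3520) = 0.1066
Prior × likelihood for each component:
  π_1·L_1 = 0.45 × 0.174143 = 0.0783644
  π_2·L_2 = 0.34 × 0.123805 = 0.0420936
  π_3·L_3 = 0.21 × 0.1066 = 0.022386
Sum: 0.0783644 + 0.0420936 + 0.022386 = 0.142844
P(Component 2 | data) ≈ 0.295

0.295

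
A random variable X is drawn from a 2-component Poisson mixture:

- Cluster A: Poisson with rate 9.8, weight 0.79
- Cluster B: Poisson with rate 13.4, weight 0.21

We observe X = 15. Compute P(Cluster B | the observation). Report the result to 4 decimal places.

Apply Bayes' rule: the posterior for each component is proportional to its prior times its likelihood at x.
Evaluate each component's likelihood at the observed value:
  L_A = e^(−9.8)·9.8^15/15! = 0.0313188
  L_B = e^(−13.4)·13.4^15/15! = 0.0934386
Weight by the priors:
  P(Z=A)·L_A = 0.79 × 0.0313188 = 0.0247419
  P(Z=B)·L_B = 0.21 × 0.0934386 = 0.0196221
Normaliser: 0.0247419 + 0.0196221 = 0.044364
Responsibility of Cluster B: 0.0196221 / 0.044364 ≈ 0.4423

0.4423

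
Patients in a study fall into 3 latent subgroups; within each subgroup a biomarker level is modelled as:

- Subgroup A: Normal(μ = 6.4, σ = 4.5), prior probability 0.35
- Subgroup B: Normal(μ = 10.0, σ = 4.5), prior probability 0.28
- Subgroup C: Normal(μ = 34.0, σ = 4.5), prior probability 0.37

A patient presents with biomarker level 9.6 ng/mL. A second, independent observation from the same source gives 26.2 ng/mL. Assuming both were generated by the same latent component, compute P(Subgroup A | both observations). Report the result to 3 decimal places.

0.038

By Bayes' theorem, P(k | x) = P(Z=k) f_k(x) / Σ_j P(Z=j) f_j(x).
Since both observations come from the same component, the likelihood for component k is f_k(x₁)·f_k(x₂).
  f_A = [(1/(4.5·√(2π)))·exp(−(9.6−6.4)²/(2·4.5²)) = 0.088654·exp(-0.25284) = 0.0688479] × [5.54277e-06] = 3.81608e-07
  f_B = [(1/(4.5·√(2π)))·exp(−(9.6−10.0)²/(2·4.5²)) = 0.088654·exp(-0.00395) = 0.0883043] × [0.000135978] = 1.20075e-05
  f_C = [(1/(4.5·√(2π)))·exp(−(9.6−34.0)²/(2·4.5²)) = 0.088654·exp(-14.70025) = 3.65983e-08] × [0.0197374] = 7.22357e-10
Prior × likelihood for each component:
  P(Z=A)·f_A = 0.35 × 3.81608e-07 = 1.33563e-07
  P(Z=B)·f_B = 0.28 × 1.20075e-05 = 3.36209e-06
  P(Z=C)·f_C = 0.37 × 7.22357e-10 = 2.67272e-10
Denominator: 1.33563e-07 + 3.36209e-06 + 2.67272e-10 = 3.49592e-06
Responsibility of Subgroup A: 1.33563e-07 / 3.49592e-06 ≈ 0.038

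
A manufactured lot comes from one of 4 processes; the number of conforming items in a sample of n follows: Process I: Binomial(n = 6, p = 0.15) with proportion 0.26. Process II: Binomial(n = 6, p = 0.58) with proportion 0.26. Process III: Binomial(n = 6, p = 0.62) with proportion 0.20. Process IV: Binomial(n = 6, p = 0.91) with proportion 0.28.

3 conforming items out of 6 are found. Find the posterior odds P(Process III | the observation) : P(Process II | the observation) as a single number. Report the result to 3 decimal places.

0.696

Since P(k|x) ∝ π_k f_k(x), the posterior odds are π_i f_i(x) / (π_j f_j(x)).
Binomial probabilities:
  f_I = C(6,3)·0.15^3·0.85^3 = 20·0.003375·0.614125 = 0.0414534
  f_II = C(6,3)·0.58^3·0.42^3 = 20·0.195112·0.074088 = 0.289109
  f_III = C(6,3)·0.62^3·0.38^3 = 20·0.238328·0.054872 = 0.261551
  f_IV = C(6,3)·0.91^3·0.09^3 = 20·0.753571·0.000729 = 0.0109871
Odds = (0.20/0.26) × (0.261551/0.289109) = 0.769231 × 0.904678 ≈ 0.696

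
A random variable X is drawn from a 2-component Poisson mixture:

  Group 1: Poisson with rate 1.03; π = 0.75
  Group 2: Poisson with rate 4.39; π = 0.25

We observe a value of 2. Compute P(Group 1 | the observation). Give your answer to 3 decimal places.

By Bayes' theorem, P(k | x) = π_k f_k(x) / Σ_j π_j f_j(x).
Evaluate each component's likelihood at the observed value:
  L_1 = 0.189374
  L_2 = 0.119494
Prior × likelihood for each component:
  π_1·L_1 = 0.75 × 0.189374 = 0.142031
  π_2·L_2 = 0.25 × 0.119494 = 0.0298735
Sum: 0.142031 + 0.0298735 = 0.171904
P(Group 1 | x) ≈ 0.826

0.826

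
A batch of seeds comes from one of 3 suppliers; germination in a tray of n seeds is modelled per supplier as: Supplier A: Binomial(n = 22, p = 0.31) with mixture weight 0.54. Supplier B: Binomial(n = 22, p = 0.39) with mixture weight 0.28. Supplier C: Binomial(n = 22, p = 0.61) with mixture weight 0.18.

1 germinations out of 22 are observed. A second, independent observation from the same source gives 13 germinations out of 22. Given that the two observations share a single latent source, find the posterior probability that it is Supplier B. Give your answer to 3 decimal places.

0.242

P(component k | x) = π_k·f_k(x) / marginal(x), where marginal(x) = Σ_j π_j·f_j(x).
Since both observations come from the same component, the likelihood for component k is f_k(x₁)·f_k(x₂).
  p_A = [0.00281589] × [0.00430593] = 1.2125e-05
  p_B = [0.000266326] × [0.0280887] = 7.48076e-06
  p_C = [3.46824e-08] × [0.16811] = 5.83045e-09
Multiply by the mixture weights:
  π_A·p_A = 0.54 × 1.2125e-05 = 6.54751e-06
  π_B·p_B = 0.28 × 7.48076e-06 = 2.09461e-06
  π_C·p_C = 0.18 × 5.83045e-09 = 1.04948e-09
Normaliser: 6.54751e-06 + 2.09461e-06 + 1.04948e-09 = 8.64317e-06
P(Supplier B | x) = 2.09461e-06 / 8.64317e-06 ≈ 0.242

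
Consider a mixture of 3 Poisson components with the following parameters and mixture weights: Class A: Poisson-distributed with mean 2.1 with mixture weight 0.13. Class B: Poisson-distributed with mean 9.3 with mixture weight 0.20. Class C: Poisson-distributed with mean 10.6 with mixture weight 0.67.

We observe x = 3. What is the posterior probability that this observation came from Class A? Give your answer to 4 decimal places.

0.8100

The responsibility of component k is w_k f_k(x) divided by Σ_j w_j f_j(x).
Poisson probabilities:
  f_A = 0.189011
  f_B = 0.0122563
  f_C = 0.00494589
Weight by the priors:
  w_A·f_A = 0.13 × 0.189011 = 0.0245715
  w_B·f_B = 0.20 × 0.0122563 = 0.00245126
  w_C·f_C = 0.67 × 0.00494589 = 0.00331375
Normaliser: 0.0245715 + 0.00245126 + 0.00331375 = 0.0303365
P(Class A | data) = 0.0245715 / 0.0303365 ≈ 0.8100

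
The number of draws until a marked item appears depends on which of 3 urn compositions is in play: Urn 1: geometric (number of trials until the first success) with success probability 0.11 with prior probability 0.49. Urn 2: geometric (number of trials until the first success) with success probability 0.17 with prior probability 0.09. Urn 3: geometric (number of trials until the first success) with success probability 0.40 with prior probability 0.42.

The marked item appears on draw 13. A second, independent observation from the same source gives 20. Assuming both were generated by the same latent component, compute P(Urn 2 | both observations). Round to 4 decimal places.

P(component k | x) = π_k·f_k(x) / marginal(x), where marginal(x) = Σ_j π_j·f_j(x).
Since both observations come from the same component, the likelihood for component k is f_k(x₁)·f_k(x₂).
  p_1 = [0.0271689] × [0.0120172] = 0.000326494
  p_2 = [0.0181713] × [0.00493097] = 8.96022e-05
  p_3 = [0.000870713] × [2.43744e-05] = 2.12231e-08
Multiply by the mixture weights:
  π_1·p_1 = 0.49 × 0.000326494 = 0.000159982
  π_2·p_2 = 0.09 × 8.96022e-05 = 8.0642e-06
  π_3·p_3 = 0.42 × 2.12231e-08 = 8.9137e-09
Marginal: 0.000159982 + 8.0642e-06 + 8.9137e-09 = 0.000168055
Responsibility of Urn 2: 8.0642e-06 / 0.000168055 ≈ 0.0480

0.0480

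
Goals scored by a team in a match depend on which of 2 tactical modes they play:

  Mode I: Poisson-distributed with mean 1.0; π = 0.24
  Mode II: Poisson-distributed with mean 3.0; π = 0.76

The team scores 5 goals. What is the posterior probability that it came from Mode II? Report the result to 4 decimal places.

0.9905

P(component k | x) = w_k·f_k(x) / marginal(x), where marginal(x) = Σ_j w_j·f_j(x).
Evaluate each component's likelihood at the observed value:
  p_I = 0.00306566
  p_II = 0.100819
Multiply by the mixture weights:
  w_I·p_I = 0.24 × 0.00306566 = 0.000735759
  w_II·p_II = 0.76 × 0.100819 = 0.0766223
Sum: 0.000735759 + 0.0766223 = 0.0773581
P(Mode II | x) ≈ 0.9905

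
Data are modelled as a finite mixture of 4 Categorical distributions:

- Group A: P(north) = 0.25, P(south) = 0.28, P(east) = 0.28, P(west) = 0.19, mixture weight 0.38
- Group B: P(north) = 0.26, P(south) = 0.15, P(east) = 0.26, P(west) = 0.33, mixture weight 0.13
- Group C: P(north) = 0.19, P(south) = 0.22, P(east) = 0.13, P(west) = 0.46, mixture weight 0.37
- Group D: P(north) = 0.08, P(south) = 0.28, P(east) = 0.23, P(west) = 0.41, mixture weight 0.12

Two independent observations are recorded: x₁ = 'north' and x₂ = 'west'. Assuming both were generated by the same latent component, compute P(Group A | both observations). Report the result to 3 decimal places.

Apply Bayes' rule: the posterior for each component is proportional to its prior times its likelihood at x.
Since both observations come from the same component, the likelihood for component k is f_k(x₁)·f_k(x₂).
  L_A = [P(north | comp) = 0.25] × [0.19] = 0.0475
  L_B = [P(north | comp) = 0.26] × [0.33] = 0.0858
  L_C = [P(north | comp) = 0.19] × [0.46] = 0.0874
  L_D = [P(north | comp) = 0.08] × [0.41] = 0.0328
Multiply by the mixture weights:
  π_A·L_A = 0.38 × 0.0475 = 0.01805
  π_B·L_B = 0.13 × 0.0858 = 0.011154
  π_C·L_C = 0.37 × 0.0874 = 0.032338
  π_D·L_D = 0.12 × 0.0328 = 0.003936
Normaliser: 0.01805 + 0.011154 + 0.032338 + 0.003936 = 0.065478
Responsibility of Group A: 0.01805 / 0.065478 ≈ 0.276

0.276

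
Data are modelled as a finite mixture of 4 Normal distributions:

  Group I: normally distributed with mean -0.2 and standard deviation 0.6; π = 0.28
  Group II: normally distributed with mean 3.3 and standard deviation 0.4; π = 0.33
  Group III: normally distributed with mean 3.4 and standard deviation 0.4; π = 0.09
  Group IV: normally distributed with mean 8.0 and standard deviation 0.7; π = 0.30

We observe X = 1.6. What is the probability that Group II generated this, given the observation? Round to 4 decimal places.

0.0186

The responsibility of component k is P(Z=k) f_k(x) divided by Σ_j P(Z=j) f_j(x).
Normal densities:
  f_I = 0.00738641
  f_II = 0.000119297
  f_III = 3.99594e-05
  f_IV = 4.0186e-19
Unnormalised posteriors:
  P(Z=I)·f_I = 0.28 × 0.00738641 = 0.0020682
  P(Z=II)·f_II = 0.33 × 0.000119297 = 3.93679e-05
  P(Z=III)·f_III = 0.09 × 3.99594e-05 = 3.59634e-06
  P(Z=IV)·f_IV = 0.30 × 4.0186e-19 = 1.20558e-19
Sum: 0.0020682 + 3.93679e-05 + 3.59634e-06 + 1.20558e-19 = 0.00211116
So the posterior for Group II is 3.93679e-05 / 0.00211116 ≈ 0.0186.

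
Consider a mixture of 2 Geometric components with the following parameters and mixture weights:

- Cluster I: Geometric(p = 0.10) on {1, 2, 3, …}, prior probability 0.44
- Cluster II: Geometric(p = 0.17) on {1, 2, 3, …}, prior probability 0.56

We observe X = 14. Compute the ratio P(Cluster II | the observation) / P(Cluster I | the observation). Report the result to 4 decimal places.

0.7552

Since P(k|x) ∝ w_k f_k(x), the posterior odds are w_i f_i(x) / (w_j f_j(x)).
Component likelihoods at x = 14:
  L_I = 0.0254187
  L_II = 0.0150822
0.00844602 / 0.0111842 ≈ 0.7552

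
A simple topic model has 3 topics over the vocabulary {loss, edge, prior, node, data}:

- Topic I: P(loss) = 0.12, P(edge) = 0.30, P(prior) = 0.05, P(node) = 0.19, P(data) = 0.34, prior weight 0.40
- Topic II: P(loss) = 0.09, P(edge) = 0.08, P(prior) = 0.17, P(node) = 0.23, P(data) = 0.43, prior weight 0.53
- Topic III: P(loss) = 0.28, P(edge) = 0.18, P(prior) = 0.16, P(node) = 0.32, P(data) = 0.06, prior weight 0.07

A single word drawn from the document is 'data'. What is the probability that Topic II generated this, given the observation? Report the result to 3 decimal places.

Apply Bayes' rule: the posterior for each component is proportional to its prior times its likelihood at x.
Categorical probabilities:
  f_I = P(data | comp) = 0.34
  f_II = P(data | comp) = 0.43
  f_III = P(data | comp) = 0.06
Unnormalised posteriors:
  π_I·f_I = 0.40 × 0.34 = 0.136
  π_II·f_II = 0.53 × 0.43 = 0.2279
  π_III·f_III = 0.07 × 0.06 = 0.0042
Marginal: 0.136 + 0.2279 + 0.0042 = 0.3681
P(Topic II | 'data') ≈ 0.619

0.619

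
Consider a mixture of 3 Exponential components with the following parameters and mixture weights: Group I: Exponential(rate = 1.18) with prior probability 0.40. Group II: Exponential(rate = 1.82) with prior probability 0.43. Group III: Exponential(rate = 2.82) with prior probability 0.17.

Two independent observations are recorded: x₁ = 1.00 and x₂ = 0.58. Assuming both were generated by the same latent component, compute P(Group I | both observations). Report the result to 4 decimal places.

0.4734

P(component k | x) = w_k·f_k(x) / marginal(x), where marginal(x) = Σ_j w_j·f_j(x).
Since both observations come from the same component, the likelihood for component k is f_k(x₁)·f_k(x₂).
  L_I = [1.18·e^(−1.18·1.00) = 1.18·e^(−1.1800) = 0.362589] × [0.595183] = 0.215807
  L_II = [1.82·e^(−1.82·1.00) = 1.82·e^(−1.8200) = 0.294887] × [0.63333] = 0.186761
  L_III = [2.82·e^(−2.82·1.00) = 2.82·e^(−2.8200) = 0.168089] × [0.549436] = 0.092354
Multiply by the mixture weights:
  w_I·L_I = 0.40 × 0.215807 = 0.0863228
  w_II·L_II = 0.43 × 0.186761 = 0.0803071
  w_III·L_III = 0.17 × 0.092354 = 0.0157002
Evidence: 0.0863228 + 0.0803071 + 0.0157002 = 0.18233
P(Group I | x) = 0.0863228 / 0.18233 ≈ 0.4734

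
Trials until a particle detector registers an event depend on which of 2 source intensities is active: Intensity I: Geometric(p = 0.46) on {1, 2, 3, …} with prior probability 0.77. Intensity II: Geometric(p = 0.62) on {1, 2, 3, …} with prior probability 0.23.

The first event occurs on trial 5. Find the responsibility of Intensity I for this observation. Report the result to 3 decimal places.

By Bayes' theorem, P(k | x) = P(Z=k) f_k(x) / Σ_j P(Z=j) f_j(x).
Component likelihoods at x = 5:
  L_I = 0.46·(1−0.46)^4 = 0.46·0.0850306 = 0.0391141
  L_II = 0.62·(1−0.62)^4 = 0.62·0.0208514 = 0.0129278
Weight by the priors:
  P(Z=I)·L_I = 0.77 × 0.0391141 = 0.0301178
  P(Z=II)·L_II = 0.23 × 0.0129278 = 0.0029734
Denominator: 0.0301178 + 0.0029734 = 0.0330912
So the posterior for Intensity I is 0.0301178 / 0.0330912 ≈ 0.910.

0.910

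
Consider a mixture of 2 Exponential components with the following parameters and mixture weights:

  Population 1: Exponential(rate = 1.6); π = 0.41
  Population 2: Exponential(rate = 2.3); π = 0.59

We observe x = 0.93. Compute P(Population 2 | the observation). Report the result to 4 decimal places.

0.5190

Apply Bayes' rule: the posterior for each component is proportional to its prior times its likelihood at x.
Component likelihoods at x = 0.93:
  L_1 = 0.361318
  L_2 = 0.270877
Unnormalised posteriors:
  P(Z=1)·L_1 = 0.41 × 0.361318 = 0.14814
  P(Z=2)·L_2 = 0.59 × 0.270877 = 0.159817
Denominator: 0.14814 + 0.159817 = 0.307958
Responsibility of Population 2: 0.159817 / 0.307958 ≈ 0.5190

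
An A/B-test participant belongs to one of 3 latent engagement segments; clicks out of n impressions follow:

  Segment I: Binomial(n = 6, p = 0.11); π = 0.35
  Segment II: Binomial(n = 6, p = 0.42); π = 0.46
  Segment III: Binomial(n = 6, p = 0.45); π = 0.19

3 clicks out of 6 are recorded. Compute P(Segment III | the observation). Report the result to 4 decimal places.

0.2922

P(component k | x) = π_k·f_k(x) / marginal(x), where marginal(x) = Σ_j π_j·f_j(x).
Evaluate each component's likelihood at the observed value:
  f_I = C(6,3)·0.11^3·0.89^3 = 20·0.001331·0.704969 = 0.0187663
  f_II = C(6,3)·0.42^3·0.58^3 = 20·0.074088·0.195112 = 0.289109
  f_III = C(6,3)·0.45^3·0.55^3 = 20·0.091125·0.166375 = 0.303218
Weight by the priors:
  π_I·f_I = 0.35 × 0.0187663 = 0.0065682
  π_II·f_II = 0.46 × 0.289109 = 0.13299
  π_III·f_III = 0.19 × 0.303218 = 0.0576115
Marginal: 0.0065682 + 0.13299 + 0.0576115 = 0.19717
So the posterior for Segment III is 0.0576115 / 0.19717 ≈ 0.2922.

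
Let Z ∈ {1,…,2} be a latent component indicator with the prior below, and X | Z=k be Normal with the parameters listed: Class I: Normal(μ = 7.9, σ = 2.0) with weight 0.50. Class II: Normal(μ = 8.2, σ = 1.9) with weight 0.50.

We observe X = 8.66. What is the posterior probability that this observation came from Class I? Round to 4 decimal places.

The responsibility of component k is π_k f_k(x) divided by Σ_j π_j f_j(x).
Normal densities:
  f_I = 0.185577
  f_II = 0.203905
Unnormalised posteriors:
  π_I·f_I = 0.50 × 0.185577 = 0.0927885
  π_II·f_II = 0.50 × 0.203905 = 0.101953
Denominator: 0.0927885 + 0.101953 = 0.194741
P(Class I | 8.66) ≈ 0.4765

0.4765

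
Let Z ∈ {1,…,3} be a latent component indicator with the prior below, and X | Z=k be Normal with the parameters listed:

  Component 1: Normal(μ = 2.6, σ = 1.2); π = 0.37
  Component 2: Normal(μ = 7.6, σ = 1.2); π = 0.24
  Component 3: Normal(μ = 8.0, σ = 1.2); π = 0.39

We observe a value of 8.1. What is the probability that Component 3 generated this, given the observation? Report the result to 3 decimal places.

The responsibility of component k is P(Z=k) f_k(x) divided by Σ_j P(Z=j) f_j(x).
Evaluate each component's likelihood at the observed value:
  L_1 = (1/(1.2·√(2π)))·exp(−(8.1−2.6)²/(2·1.2²)) = 0.332452·exp(-10.50347) = 9.12281e-06
  L_2 = (1/(1.2·√(2π)))·exp(−(8.1−7.6)²/(2·1.2²)) = 0.332452·exp(-0.08681) = 0.30481
  L_3 = (1/(1.2·√(2π)))·exp(−(8.1−8.0)²/(2·1.2²)) = 0.332452·exp(-0.00347) = 0.3313
Multiply by the mixture weights:
  P(Z=1)·L_1 = 0.37 × 9.12281e-06 = 3.37544e-06
  P(Z=2)·L_2 = 0.24 × 0.30481 = 0.0731545
  P(Z=3)·L_3 = 0.39 × 0.3313 = 0.129207
Marginal: 3.37544e-06 + 0.0731545 + 0.129207 = 0.202365
Responsibility of Component 3: 0.129207 / 0.202365 ≈ 0.638

0.638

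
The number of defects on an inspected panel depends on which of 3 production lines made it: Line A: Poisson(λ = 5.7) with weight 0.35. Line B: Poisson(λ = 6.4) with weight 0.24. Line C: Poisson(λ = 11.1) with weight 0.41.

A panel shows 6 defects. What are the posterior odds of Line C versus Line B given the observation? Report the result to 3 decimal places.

Only the two components matter; the odds are (π_i f_i(x)) / (π_j f_j(x)).
Evaluate each component's likelihood at the observed value:
  L_A = e^(−5.7)·5.7^6/6! = 0.159382
  L_B = e^(−6.4)·6.4^6/6! = 0.158585
  L_C = e^(−11.1)·11.1^6/6! = 0.0392588
0.0160961 / 0.0380604 ≈ 0.423

0.423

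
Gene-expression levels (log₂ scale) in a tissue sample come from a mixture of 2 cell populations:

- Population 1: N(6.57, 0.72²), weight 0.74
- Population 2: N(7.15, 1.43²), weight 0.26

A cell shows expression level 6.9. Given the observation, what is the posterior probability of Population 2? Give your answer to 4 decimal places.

P(component k | x) = π_k·f_k(x) / marginal(x), where marginal(x) = Σ_j π_j·f_j(x).
Component likelihoods at x = 6.9:
  L_1 = (1/(0.72·√(2π)))·exp(−(6.9−6.57)²/(2·0.72²)) = 0.554087·exp(-0.10503) = 0.49884
  L_2 = (1/(1.43·√(2π)))·exp(−(6.9−7.15)²/(2·1.43²)) = 0.278981·exp(-0.01528) = 0.27475
Multiply by the mixture weights:
  π_1·L_1 = 0.74 × 0.49884 = 0.369142
  π_2·L_2 = 0.26 × 0.27475 = 0.0714349
Sum: 0.369142 + 0.0714349 = 0.440577
So the posterior for Population 2 is 0.0714349 / 0.440577 ≈ 0.1621.

0.1621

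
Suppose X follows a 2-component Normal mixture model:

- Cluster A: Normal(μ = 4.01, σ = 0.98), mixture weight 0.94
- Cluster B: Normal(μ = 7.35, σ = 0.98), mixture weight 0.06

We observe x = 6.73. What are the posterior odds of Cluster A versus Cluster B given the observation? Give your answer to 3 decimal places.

Posterior odds = (π_i f_i(x)) / (π_j f_j(x)); the normalising sum cancels.
Evaluate each component's likelihood at the observed value:
  L_A = (1/(0.98·√(2π)))·exp(−(6.73−4.01)²/(2·0.98²)) = 0.407084·exp(-3.85173) = 0.00864768
  L_B = (1/(0.98·√(2π)))·exp(−(6.73−7.35)²/(2·0.98²)) = 0.407084·exp(-0.20012) = 0.333251
Posterior odds = (π_A·L_A) / (π_B·L_B) = (0.94·0.00864768) / (0.06·0.333251) = 0.00812882 / 0.019995 ≈ 0.407

0.407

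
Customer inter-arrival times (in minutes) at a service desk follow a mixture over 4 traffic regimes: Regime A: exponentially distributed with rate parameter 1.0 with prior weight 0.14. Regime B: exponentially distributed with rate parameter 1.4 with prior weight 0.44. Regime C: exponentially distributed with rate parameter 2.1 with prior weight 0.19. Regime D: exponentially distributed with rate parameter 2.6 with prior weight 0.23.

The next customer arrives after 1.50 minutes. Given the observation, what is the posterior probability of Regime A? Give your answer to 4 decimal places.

The responsibility of component k is π_k f_k(x) divided by Σ_j π_j f_j(x).
Component likelihoods at x = 1.50 minutes:
  f_A = 1.0·e^(−1.0·1.50) = 1.0·e^(−1.5000) = 0.22313
  f_B = 1.4·e^(−1.4·1.50) = 1.4·e^(−2.1000) = 0.171439
  f_C = 2.1·e^(−2.1·1.50) = 2.1·e^(−3.1500) = 0.0899895
  f_D = 2.6·e^(−2.6·1.50) = 2.6·e^(−3.9000) = 0.052629
Multiply by the mixture weights:
  π_A·f_A = 0.14 × 0.22313 = 0.0312382
  π_B·f_B = 0.44 × 0.171439 = 0.0754332
  π_C·f_C = 0.19 × 0.0899895 = 0.017098
  π_D·f_D = 0.23 × 0.052629 = 0.0121047
Normaliser: 0.0312382 + 0.0754332 + 0.017098 + 0.0121047 = 0.135874
So the posterior for Regime A is 0.0312382 / 0.135874 ≈ 0.2299.

0.2299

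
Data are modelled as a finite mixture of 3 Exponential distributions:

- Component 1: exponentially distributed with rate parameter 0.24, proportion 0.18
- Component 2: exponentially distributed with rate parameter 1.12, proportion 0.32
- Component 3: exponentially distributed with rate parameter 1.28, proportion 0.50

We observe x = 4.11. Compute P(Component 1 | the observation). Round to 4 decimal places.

The responsibility of component k is π_k f_k(x) divided by Σ_j π_j f_j(x).
Evaluate each component's likelihood at the observed value:
  p_1 = 0.0895
  p_2 = 0.0112221
  p_3 = 0.00664467
Weight by the priors:
  π_1·p_1 = 0.18 × 0.0895 = 0.01611
  π_2·p_2 = 0.32 × 0.0112221 = 0.00359107
  π_3·p_3 = 0.50 × 0.00664467 = 0.00332234
Normaliser: 0.01611 + 0.00359107 + 0.00332234 = 0.0230234
So the posterior for Component 1 is 0.01611 / 0.0230234 ≈ 0.6997.

0.6997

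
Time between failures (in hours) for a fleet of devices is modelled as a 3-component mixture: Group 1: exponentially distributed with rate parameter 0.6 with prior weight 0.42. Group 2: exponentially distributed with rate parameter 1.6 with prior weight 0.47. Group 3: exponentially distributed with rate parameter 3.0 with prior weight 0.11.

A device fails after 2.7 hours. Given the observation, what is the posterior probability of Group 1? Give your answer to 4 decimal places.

0.8316

Apply Bayes' rule: the posterior for each component is proportional to its prior times its likelihood at x.
Exponential densities:
  f_1 = 0.6·e^(−0.6·2.7) = 0.6·e^(−1.6200) = 0.118739
  f_2 = 1.6·e^(−1.6·2.7) = 1.6·e^(−4.3200) = 0.0212798
  f_3 = 3.0·e^(−3.0·2.7) = 3.0·e^(−8.1000) = 0.000910617
Weight by the priors:
  π_1·f_1 = 0.42 × 0.118739 = 0.0498705
  π_2·f_2 = 0.47 × 0.0212798 = 0.0100015
  π_3·f_3 = 0.11 × 0.000910617 = 0.000100168
Evidence: 0.0498705 + 0.0100015 + 0.000100168 = 0.0599722
P(Group 1 | the observation) ≈ 0.8316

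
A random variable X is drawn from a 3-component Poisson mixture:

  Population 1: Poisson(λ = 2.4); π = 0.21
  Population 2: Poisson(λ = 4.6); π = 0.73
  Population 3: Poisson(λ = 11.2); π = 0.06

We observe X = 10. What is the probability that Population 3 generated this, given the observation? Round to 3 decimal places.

Apply Bayes' rule: the posterior for each component is proportional to its prior times its likelihood at x.
Component likelihoods at x = 10:
  f_1 = 0.000158505
  f_2 = 0.0117506
  f_3 = 0.117036
Unnormalised posteriors:
  π_1·f_1 = 0.21 × 0.000158505 = 3.3286e-05
  π_2·f_2 = 0.73 × 0.0117506 = 0.00857795
  π_3·f_3 = 0.06 × 0.117036 = 0.00702215
Normaliser: 3.3286e-05 + 0.00857795 + 0.00702215 = 0.0156334
Responsibility of Population 3: 0.00702215 / 0.0156334 ≈ 0.449

0.449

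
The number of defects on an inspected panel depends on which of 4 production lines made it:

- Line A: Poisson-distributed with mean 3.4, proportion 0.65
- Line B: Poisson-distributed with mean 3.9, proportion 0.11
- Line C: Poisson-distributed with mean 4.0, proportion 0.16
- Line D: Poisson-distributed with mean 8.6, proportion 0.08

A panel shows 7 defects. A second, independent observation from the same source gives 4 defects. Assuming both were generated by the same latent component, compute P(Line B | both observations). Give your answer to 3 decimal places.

Apply Bayes' rule: the posterior for each component is proportional to its prior times its likelihood at x.
Since both observations come from the same component, the likelihood for component k is f_k(x₁)·f_k(x₂).
  f_A = [e^(−3.4)·3.4^7/7! = 0.0347793] × [0.185825] = 0.00646285
  f_B = [e^(−3.9)·3.9^7/7! = 0.0551154] × [0.195119] = 0.010754
  f_C = [e^(−4.0)·4.0^7/7! = 0.0595404] × [0.195367] = 0.0116322
  f_D = [e^(−8.6)·8.6^7/7! = 0.127094] × [0.0419614] = 0.00533306
Weight by the priors:
  w_A·f_A = 0.65 × 0.00646285 = 0.00420085
  w_B·f_B = 0.11 × 0.010754 = 0.00118295
  w_C·f_C = 0.16 × 0.0116322 = 0.00186115
  w_D·f_D = 0.08 × 0.00533306 = 0.000426644
Normaliser: 0.00420085 + 0.00118295 + 0.00186115 + 0.000426644 = 0.00767159
Responsibility of Line B: 0.00118295 / 0.00767159 ≈ 0.154

0.154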